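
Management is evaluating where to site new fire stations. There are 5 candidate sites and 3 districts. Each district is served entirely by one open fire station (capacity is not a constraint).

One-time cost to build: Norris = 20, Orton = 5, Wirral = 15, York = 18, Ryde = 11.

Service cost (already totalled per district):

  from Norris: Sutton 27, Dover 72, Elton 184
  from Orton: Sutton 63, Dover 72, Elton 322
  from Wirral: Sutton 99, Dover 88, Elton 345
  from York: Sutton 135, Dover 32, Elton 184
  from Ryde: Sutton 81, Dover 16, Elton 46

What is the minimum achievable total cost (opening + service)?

Minimum total cost: 120

For any fixed open set, each district goes to its cheapest open site; total = fixed + service.
{Norris, Ryde}: Sutton→Norris 27, Dover→Ryde 16, Elton→Ryde 46. Service 89; fixed 31; total 120.
{Norris, Orton, Ryde}: service 89 + fixed 36 = 125
{Norris, Wirral, Ryde}: service 89 + fixed 46 = 135
{Norris, Orton, Wirral, York, Ryde}: Sutton→Norris 27, Dover→Ryde 16, Elton→Ryde 46. Service 89; fixed 69; total 158.
No other subset beats 120.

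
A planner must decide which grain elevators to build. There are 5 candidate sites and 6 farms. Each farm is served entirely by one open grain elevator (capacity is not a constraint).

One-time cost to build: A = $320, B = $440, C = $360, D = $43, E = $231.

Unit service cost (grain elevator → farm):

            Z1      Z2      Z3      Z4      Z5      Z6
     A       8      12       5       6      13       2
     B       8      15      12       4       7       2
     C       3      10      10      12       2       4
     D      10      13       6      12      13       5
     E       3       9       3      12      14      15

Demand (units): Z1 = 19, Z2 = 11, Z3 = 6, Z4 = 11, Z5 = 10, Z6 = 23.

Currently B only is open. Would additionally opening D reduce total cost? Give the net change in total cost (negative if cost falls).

Yes — net change −15 (cost falls by 15).

Current service cost with {B}: 549.
Adding D: each farm re-picks its cheapest; new service cost 491, saving 58.
Extra fixed cost: 43. Net change = 43 − 58 = -15.
(Totals: 989 → 974.)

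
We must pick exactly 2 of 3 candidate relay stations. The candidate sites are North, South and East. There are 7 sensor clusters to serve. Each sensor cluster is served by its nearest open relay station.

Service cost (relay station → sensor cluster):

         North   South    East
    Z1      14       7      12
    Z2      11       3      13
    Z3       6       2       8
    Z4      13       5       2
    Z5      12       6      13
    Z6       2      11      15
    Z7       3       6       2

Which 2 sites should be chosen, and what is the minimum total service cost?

With exactly 2 open, each sensor cluster uses its cheapest among the chosen.
{North, South}: Z1→South 7, Z2→South 3, Z3→South 2, Z4→South 5, Z5→South 6, Z6→North 2, Z7→North 3. Service cost 28.
{South, East}: service cost 33
{North, East}: service cost 47
Among all 3 size-2 choices, {North, South} is lowest.

Choose North and South; total service cost 28.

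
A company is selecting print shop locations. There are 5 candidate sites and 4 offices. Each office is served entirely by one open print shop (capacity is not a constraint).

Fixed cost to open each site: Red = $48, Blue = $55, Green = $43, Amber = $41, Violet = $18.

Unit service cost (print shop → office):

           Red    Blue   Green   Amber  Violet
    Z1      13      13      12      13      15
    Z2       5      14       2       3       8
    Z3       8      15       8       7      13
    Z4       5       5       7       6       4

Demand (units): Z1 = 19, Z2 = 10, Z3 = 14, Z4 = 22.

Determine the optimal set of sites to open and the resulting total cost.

Open Green and Violet; minimum total cost 509.

For any fixed open set, each office goes to its cheapest open site; total = fixed + service.
{Green, Violet}: Z1→Green 12·19=228, Z2→Green 2·10=20, Z3→Green 8·14=112, Z4→Violet 4·22=88. Service 448; fixed 61; total 509.
{Amber, Violet}: service 463 + fixed 59 = 522
{Green, Amber, Violet}: Z1→Green 12·19=228, Z2→Green 2·10=20, Z3→Amber 7·14=98, Z4→Violet 4·22=88. Service 434; fixed 102; total 536.
{Red, Blue, Green, Amber, Violet}: service 434 + fixed 205 = 639
No other subset beats 509.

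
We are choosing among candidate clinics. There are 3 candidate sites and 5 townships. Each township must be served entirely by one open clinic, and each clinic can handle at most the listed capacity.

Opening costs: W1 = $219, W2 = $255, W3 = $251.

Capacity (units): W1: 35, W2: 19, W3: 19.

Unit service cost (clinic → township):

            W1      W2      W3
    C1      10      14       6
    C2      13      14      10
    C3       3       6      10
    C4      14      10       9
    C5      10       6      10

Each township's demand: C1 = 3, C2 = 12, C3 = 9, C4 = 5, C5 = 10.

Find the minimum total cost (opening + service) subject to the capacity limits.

Minimum total cost: 792

Open {W1, W3}: C1→W1 10·3=30, C2→W3 10·12=120, C3→W1 3·9=27, C4→W3 9·5=45, C5→W1 10·10=100.
Loads: W1 carries 22/35, W3 carries 17/19. Service 322; fixed 470; total 792.
Next best feasible plan costs 797.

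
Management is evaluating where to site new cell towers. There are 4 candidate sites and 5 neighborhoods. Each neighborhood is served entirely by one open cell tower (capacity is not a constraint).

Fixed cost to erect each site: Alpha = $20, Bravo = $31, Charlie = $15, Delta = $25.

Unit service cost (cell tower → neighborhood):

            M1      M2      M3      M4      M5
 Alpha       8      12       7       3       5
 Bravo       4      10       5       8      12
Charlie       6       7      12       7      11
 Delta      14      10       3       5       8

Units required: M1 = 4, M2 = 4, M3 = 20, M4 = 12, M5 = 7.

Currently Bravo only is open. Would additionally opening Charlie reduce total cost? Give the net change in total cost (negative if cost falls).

Current service cost with {Bravo}: 336.
Adding Charlie: each neighborhood re-picks its cheapest; new service cost 305, saving 31.
Extra fixed cost: 15. Net change = 15 − 31 = -16.
(Totals: 367 → 351.)

Yes — net change −16 (cost falls by 16).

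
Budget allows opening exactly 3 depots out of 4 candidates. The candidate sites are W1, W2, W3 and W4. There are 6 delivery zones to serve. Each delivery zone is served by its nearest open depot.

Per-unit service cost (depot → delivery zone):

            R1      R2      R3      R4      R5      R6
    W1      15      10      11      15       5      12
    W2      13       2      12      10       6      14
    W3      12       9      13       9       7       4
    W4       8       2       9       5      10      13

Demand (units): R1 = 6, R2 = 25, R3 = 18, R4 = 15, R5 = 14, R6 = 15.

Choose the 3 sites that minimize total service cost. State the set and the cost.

Choose W1, W3 and W4; total service cost 465.

With exactly 3 open, each delivery zone uses its cheapest among the chosen.
{W1, W3, W4}: R1→W4 8·6=48, R2→W4 2·25=50, R3→W4 9·18=162, R4→W4 5·15=75, R5→W1 5·14=70, R6→W3 4·15=60. Service cost 465.
{W2, W3, W4}: service cost 479
{W1, W2, W3}: service cost 585
Among all 4 size-3 choices, {W1, W3, W4} is lowest.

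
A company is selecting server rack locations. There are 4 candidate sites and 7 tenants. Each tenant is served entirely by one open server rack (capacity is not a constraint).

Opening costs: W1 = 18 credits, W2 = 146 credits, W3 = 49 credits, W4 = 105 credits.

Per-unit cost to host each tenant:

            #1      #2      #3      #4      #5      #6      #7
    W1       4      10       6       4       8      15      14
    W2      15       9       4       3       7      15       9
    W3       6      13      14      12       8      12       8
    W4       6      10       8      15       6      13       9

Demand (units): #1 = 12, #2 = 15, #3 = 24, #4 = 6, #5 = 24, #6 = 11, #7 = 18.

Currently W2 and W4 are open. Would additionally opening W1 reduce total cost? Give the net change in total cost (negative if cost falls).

Yes — net change −6 (cost falls by 6).

Current service cost with {W2, W4}: 770.
Adding W1: each tenant re-picks its cheapest; new service cost 746, saving 24.
Extra fixed cost: 18. Net change = 18 − 24 = -6.
(Totals: 1021 → 1015.)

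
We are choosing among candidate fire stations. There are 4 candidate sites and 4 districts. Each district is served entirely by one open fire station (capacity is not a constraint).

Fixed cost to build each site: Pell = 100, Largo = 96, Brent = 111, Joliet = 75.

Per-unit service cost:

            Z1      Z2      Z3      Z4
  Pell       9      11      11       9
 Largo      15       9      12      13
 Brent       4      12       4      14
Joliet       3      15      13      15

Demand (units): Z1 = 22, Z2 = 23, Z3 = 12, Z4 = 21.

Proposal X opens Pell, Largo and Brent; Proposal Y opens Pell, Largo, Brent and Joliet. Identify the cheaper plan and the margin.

Proposal X is cheaper by 53.

Proposal X: {Pell, Largo, Brent}: Z1→Brent 4·22=88, Z2→Largo 9·23=207, Z3→Brent 4·12=48, Z4→Pell 9·21=189. Service 532; fixed 307; total 839.
Proposal Y: {Pell, Largo, Brent, Joliet}: Z1→Joliet 3·22=66, Z2→Largo 9·23=207, Z3→Brent 4·12=48, Z4→Pell 9·21=189. Service 510; fixed 382; total 892.
Difference: |839 − 892| = 53.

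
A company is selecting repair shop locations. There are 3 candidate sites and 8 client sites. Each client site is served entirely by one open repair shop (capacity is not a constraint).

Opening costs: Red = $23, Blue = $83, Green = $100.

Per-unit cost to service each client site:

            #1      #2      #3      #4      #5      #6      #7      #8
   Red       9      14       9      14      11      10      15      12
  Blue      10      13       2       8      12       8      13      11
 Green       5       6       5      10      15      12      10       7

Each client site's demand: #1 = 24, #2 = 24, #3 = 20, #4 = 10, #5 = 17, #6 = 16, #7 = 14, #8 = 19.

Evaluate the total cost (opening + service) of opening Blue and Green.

Each client site is assigned to its cheapest site among the open ones.
{Blue, Green}: #1→Green 5·24=120, #2→Green 6·24=144, #3→Blue 2·20=40, #4→Blue 8·10=80, #5→Blue 12·17=204, #6→Blue 8·16=128, #7→Green 10·14=140, #8→Green 7·19=133. Service 989; fixed 183; total 1172.

Total cost: 1172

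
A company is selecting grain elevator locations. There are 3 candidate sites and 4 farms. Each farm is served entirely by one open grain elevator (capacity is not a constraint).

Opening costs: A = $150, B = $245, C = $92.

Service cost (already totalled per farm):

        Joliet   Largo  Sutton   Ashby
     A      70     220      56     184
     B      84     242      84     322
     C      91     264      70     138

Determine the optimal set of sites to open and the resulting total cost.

Open C only; minimum total cost 655.

For any fixed open set, each farm goes to its cheapest open site; total = fixed + service.
{C}: Joliet→C 91, Largo→C 264, Sutton→C 70, Ashby→C 138. Service 563; fixed 92; total 655.
{A}: Joliet→A 70, Largo→A 220, Sutton→A 56, Ashby→A 184. Service 530; fixed 150; total 680.
{A, C}: service 484 + fixed 242 = 726
{A, B, C}: service 484 + fixed 487 = 971
No other subset beats 655.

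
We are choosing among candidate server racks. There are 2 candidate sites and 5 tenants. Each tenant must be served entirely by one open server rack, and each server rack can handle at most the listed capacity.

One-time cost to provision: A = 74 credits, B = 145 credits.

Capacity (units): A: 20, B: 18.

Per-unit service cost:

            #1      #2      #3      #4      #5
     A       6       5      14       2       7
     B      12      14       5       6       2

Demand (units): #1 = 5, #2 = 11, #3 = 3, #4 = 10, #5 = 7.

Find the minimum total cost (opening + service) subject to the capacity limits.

Minimum total cost: 420

Open {A, B}: #1→A 6·5=30, #2→A 5·11=55, #3→A 14·3=42, #4→B 6·10=60, #5→B 2·7=14.
Loads: A carries 19/20, B carries 17/18. Service 201; fixed 219; total 420.
Next best feasible plan costs 458.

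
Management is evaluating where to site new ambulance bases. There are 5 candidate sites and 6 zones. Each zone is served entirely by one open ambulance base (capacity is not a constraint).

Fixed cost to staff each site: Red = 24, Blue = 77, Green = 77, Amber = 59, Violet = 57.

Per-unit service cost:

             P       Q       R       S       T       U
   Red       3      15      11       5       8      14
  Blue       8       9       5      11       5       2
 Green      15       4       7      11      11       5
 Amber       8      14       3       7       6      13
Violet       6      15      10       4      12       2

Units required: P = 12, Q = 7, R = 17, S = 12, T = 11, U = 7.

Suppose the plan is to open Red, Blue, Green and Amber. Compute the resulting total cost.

Total cost: 481

Each zone is assigned to its cheapest site among the open ones.
{Red, Blue, Green, Amber}: P→Red 3·12=36, Q→Green 4·7=28, R→Amber 3·17=51, S→Red 5·12=60, T→Blue 5·11=55, U→Blue 2·7=14. Service 244; fixed 237; total 481.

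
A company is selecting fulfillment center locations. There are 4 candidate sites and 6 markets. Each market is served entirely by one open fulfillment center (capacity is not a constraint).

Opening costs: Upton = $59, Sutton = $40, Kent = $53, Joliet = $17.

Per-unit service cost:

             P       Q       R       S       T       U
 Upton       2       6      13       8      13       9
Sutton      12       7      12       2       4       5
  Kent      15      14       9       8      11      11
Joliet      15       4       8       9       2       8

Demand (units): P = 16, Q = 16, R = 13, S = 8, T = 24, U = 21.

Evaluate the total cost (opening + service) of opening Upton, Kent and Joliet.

Total cost: 609

Each market is assigned to its cheapest site among the open ones.
{Upton, Kent, Joliet}: P→Upton 2·16=32, Q→Joliet 4·16=64, R→Joliet 8·13=104, S→Upton 8·8=64, T→Joliet 2·24=48, U→Joliet 8·21=168. Service 480; fixed 129; total 609.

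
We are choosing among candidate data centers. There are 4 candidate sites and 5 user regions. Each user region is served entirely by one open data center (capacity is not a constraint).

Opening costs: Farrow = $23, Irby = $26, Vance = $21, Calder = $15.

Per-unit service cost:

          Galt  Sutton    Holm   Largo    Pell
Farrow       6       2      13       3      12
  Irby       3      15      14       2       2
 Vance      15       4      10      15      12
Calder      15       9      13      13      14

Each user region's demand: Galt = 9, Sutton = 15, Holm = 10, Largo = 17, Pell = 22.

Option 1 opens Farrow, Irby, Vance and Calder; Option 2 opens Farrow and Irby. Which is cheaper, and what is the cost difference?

Option 2 is cheaper by 6.

Option 1: {Farrow, Irby, Vance, Calder}: Galt→Irby 3·9=27, Sutton→Farrow 2·15=30, Holm→Vance 10·10=100, Largo→Irby 2·17=34, Pell→Irby 2·22=44. Service 235; fixed 85; total 320.
Option 2: {Farrow, Irby}: Galt→Irby 3·9=27, Sutton→Farrow 2·15=30, Holm→Farrow 13·10=130, Largo→Irby 2·17=34, Pell→Irby 2·22=44. Service 265; fixed 49; total 314.
Difference: |320 − 314| = 6.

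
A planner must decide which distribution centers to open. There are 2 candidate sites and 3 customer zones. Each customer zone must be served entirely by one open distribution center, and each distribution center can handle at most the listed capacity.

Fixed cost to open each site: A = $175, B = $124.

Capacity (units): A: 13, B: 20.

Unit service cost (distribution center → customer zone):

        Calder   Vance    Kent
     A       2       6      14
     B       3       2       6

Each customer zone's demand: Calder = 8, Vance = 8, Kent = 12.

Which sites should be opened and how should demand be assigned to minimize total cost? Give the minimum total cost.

Minimum total cost: 403

Open {A, B}: Calder→A 2·8=16, Vance→B 2·8=16, Kent→B 6·12=72.
Loads: A carries 8/13, B carries 20/20. Service 104; fixed 299; total 403.
Next best feasible plan costs 443.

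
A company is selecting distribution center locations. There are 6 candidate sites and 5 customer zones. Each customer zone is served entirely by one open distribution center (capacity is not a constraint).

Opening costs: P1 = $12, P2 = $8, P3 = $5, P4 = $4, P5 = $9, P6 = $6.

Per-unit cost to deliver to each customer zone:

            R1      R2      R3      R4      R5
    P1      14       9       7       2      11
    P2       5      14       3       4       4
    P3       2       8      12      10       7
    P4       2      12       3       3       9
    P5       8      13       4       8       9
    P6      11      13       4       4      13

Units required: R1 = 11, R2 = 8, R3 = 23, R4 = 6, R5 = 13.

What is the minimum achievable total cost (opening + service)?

Minimum total cost: 242

For any fixed open set, each customer zone goes to its cheapest open site; total = fixed + service.
{P2, P3, P4}: R1→P3 2·11=22, R2→P3 8·8=64, R3→P2 3·23=69, R4→P4 3·6=18, R5→P2 4·13=52. Service 225; fixed 17; total 242.
{P1, P2, P3}: R1→P3 2·11=22, R2→P3 8·8=64, R3→P2 3·23=69, R4→P1 2·6=12, R5→P2 4·13=52. Service 219; fixed 25; total 244.
{P2, P3}: service 231 + fixed 13 = 244
{P1, P2, P3, P4, P5, P6}: service 219 + fixed 44 = 263
No other subset beats 242.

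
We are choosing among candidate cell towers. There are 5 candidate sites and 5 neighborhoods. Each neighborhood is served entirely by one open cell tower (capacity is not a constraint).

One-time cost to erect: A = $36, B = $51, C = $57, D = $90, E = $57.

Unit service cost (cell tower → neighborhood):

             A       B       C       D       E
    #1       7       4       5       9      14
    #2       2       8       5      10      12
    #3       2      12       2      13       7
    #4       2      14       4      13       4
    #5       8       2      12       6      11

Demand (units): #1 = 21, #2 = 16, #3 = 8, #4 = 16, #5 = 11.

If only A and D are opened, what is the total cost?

Total cost: 419

Each neighborhood is assigned to its cheapest site among the open ones.
{A, D}: #1→A 7·21=147, #2→A 2·16=32, #3→A 2·8=16, #4→A 2·16=32, #5→D 6·11=66. Service 293; fixed 126; total 419.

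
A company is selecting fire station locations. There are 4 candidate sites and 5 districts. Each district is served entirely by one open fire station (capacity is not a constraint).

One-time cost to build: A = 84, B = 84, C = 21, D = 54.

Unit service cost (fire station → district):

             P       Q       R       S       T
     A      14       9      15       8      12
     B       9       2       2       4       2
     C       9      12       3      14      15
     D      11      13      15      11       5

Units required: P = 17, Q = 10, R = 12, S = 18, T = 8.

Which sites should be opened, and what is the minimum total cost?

Open B only; minimum total cost 369.

For any fixed open set, each district goes to its cheapest open site; total = fixed + service.
{B}: P→B 9·17=153, Q→B 2·10=20, R→B 2·12=24, S→B 4·18=72, T→B 2·8=16. Service 285; fixed 84; total 369.
{B, C}: service 285 + fixed 105 = 390
{B, D}: service 285 + fixed 138 = 423
{A, B, C, D}: P→B 9·17=153, Q→B 2·10=20, R→B 2·12=24, S→B 4·18=72, T→B 2·8=16. Service 285; fixed 243; total 528.
No other subset beats 369.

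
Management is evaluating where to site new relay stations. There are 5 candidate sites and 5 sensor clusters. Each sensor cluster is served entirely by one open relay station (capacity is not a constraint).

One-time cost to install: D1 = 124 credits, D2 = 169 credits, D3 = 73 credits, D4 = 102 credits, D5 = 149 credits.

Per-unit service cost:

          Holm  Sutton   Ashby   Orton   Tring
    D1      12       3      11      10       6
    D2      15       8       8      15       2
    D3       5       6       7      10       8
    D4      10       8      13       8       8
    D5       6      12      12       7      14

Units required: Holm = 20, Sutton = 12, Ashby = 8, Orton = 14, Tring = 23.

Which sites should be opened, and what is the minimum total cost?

For any fixed open set, each sensor cluster goes to its cheapest open site; total = fixed + service.
{D3}: Holm→D3 5·20=100, Sutton→D3 6·12=72, Ashby→D3 7·8=56, Orton→D3 10·14=140, Tring→D3 8·23=184. Service 552; fixed 73; total 625.
{D2, D3}: service 414 + fixed 242 = 656
{D1, D3}: service 470 + fixed 197 = 667
{D1, D2, D3, D4, D5}: Holm→D3 5·20=100, Sutton→D1 3·12=36, Ashby→D3 7·8=56, Orton→D5 7·14=98, Tring→D2 2·23=46. Service 336; fixed 617; total 953.
No other subset beats 625.

Open D3 only; minimum total cost 625.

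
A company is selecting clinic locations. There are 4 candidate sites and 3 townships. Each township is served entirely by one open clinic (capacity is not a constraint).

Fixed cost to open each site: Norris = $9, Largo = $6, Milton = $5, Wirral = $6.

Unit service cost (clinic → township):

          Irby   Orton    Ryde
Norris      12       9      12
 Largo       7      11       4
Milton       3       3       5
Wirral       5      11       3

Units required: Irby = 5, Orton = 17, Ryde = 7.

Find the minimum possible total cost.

Minimum total cost: 98

For any fixed open set, each township goes to its cheapest open site; total = fixed + service.
{Milton, Wirral}: Irby→Milton 3·5=15, Orton→Milton 3·17=51, Ryde→Wirral 3·7=21. Service 87; fixed 11; total 98.
{Largo, Milton, Wirral}: Irby→Milton 3·5=15, Orton→Milton 3·17=51, Ryde→Wirral 3·7=21. Service 87; fixed 17; total 104.
{Largo, Milton}: service 94 + fixed 11 = 105
{Norris, Largo, Milton, Wirral}: service 87 + fixed 26 = 113
No other subset beats 98.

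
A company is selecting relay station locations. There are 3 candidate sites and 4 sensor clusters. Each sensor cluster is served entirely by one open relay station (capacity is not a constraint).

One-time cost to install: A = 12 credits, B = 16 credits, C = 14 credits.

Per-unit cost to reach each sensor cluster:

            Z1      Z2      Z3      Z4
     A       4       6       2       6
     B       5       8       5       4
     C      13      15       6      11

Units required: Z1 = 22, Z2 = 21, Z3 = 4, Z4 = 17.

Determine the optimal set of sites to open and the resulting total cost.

Open A and B; minimum total cost 318.

For any fixed open set, each sensor cluster goes to its cheapest open site; total = fixed + service.
{A, B}: Z1→A 4·22=88, Z2→A 6·21=126, Z3→A 2·4=8, Z4→B 4·17=68. Service 290; fixed 28; total 318.
{A, B, C}: service 290 + fixed 42 = 332
{A}: service 324 + fixed 12 = 336
No other subset beats 318.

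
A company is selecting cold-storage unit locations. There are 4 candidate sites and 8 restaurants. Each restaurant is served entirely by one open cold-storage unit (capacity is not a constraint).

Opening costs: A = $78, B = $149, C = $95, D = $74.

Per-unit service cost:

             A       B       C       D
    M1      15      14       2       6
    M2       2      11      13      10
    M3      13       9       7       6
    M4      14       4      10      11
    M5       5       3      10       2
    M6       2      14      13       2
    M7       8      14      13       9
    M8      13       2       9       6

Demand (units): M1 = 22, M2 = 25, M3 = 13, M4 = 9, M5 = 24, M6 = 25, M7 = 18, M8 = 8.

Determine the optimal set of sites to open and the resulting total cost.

Open A, C and D; minimum total cost 799.

For any fixed open set, each restaurant goes to its cheapest open site; total = fixed + service.
{A, C, D}: M1→C 2·22=44, M2→A 2·25=50, M3→D 6·13=78, M4→C 10·9=90, M5→D 2·24=48, M6→A 2·25=50, M7→A 8·18=144, M8→D 6·8=48. Service 552; fixed 247; total 799.
{A, D}: service 649 + fixed 152 = 801
{A, B, C}: service 503 + fixed 322 = 825
{A, B, C, D}: service 466 + fixed 396 = 862
No other subset beats 799.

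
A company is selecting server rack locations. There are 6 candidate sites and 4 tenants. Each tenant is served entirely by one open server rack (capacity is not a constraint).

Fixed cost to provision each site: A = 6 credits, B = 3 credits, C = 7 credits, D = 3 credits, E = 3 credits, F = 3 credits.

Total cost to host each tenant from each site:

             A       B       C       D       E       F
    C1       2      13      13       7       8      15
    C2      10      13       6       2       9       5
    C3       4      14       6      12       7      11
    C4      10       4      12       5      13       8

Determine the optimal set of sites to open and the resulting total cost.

For any fixed open set, each tenant goes to its cheapest open site; total = fixed + service.
{A, D}: C1→A 2, C2→D 2, C3→A 4, C4→D 5. Service 13; fixed 9; total 22.
{A, B, D}: service 12 + fixed 12 = 24
{A, D, E}: service 13 + fixed 12 = 25
{A, B, C, D, E, F}: C1→A 2, C2→D 2, C3→A 4, C4→B 4. Service 12; fixed 25; total 37.
No other subset beats 22.

Open A and D; minimum total cost 22.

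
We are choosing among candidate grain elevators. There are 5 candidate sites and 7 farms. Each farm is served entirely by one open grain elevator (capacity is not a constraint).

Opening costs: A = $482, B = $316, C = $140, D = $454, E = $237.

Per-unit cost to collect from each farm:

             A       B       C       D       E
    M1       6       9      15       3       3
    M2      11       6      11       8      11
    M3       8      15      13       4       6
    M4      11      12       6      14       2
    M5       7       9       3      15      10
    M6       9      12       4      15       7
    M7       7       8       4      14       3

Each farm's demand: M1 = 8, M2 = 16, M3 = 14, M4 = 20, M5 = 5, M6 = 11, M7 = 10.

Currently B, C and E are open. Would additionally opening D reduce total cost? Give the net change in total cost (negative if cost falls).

Current service cost with {B, C, E}: 333.
Adding D: each farm re-picks its cheapest; new service cost 305, saving 28.
Extra fixed cost: 454. Net change = 454 − 28 = 426.
(Totals: 1026 → 1452.)

No — net change +426 (cost rises by 426).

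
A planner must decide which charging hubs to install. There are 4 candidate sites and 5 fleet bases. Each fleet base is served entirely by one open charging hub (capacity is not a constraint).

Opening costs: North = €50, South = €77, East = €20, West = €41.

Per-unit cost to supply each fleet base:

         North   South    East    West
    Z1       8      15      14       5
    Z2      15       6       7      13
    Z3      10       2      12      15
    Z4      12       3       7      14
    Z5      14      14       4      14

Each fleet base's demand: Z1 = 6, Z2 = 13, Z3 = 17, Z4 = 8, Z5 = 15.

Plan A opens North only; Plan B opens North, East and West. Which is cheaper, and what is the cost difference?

Plan A: {North}: Z1→North 8·6=48, Z2→North 15·13=195, Z3→North 10·17=170, Z4→North 12·8=96, Z5→North 14·15=210. Service 719; fixed 50; total 769.
Plan B: {North, East, West}: Z1→West 5·6=30, Z2→East 7·13=91, Z3→North 10·17=170, Z4→East 7·8=56, Z5→East 4·15=60. Service 407; fixed 111; total 518.
Difference: |769 − 518| = 251.

Plan B is cheaper by 251.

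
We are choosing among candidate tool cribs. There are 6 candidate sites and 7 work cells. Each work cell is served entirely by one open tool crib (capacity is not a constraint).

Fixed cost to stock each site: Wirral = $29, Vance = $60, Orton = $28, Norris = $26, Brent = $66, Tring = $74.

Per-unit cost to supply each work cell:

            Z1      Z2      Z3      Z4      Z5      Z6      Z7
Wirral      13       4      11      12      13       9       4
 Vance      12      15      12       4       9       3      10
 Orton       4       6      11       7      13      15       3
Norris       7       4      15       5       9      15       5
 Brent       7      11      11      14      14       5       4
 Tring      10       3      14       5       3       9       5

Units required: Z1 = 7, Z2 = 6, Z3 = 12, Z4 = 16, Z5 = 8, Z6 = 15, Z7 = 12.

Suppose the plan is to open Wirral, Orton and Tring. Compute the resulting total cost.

Total cost: 584

Each work cell is assigned to its cheapest site among the open ones.
{Wirral, Orton, Tring}: Z1→Orton 4·7=28, Z2→Tring 3·6=18, Z3→Wirral 11·12=132, Z4→Tring 5·16=80, Z5→Tring 3·8=24, Z6→Wirral 9·15=135, Z7→Orton 3·12=36. Service 453; fixed 131; total 584.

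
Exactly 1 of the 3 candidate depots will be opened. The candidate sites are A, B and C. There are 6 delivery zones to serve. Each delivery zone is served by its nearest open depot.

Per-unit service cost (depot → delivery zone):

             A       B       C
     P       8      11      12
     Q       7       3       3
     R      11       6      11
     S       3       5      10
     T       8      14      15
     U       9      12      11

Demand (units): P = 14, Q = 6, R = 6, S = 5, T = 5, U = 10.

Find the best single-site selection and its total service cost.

Choose A only; total service cost 365.

With exactly 1 open, each delivery zone uses its cheapest among the chosen.
{A}: P→A 8·14=112, Q→A 7·6=42, R→A 11·6=66, S→A 3·5=15, T→A 8·5=40, U→A 9·10=90. Service cost 365.
{B}: service cost 423
{C}: service cost 487
Among all 3 size-1 choices, {A} is lowest.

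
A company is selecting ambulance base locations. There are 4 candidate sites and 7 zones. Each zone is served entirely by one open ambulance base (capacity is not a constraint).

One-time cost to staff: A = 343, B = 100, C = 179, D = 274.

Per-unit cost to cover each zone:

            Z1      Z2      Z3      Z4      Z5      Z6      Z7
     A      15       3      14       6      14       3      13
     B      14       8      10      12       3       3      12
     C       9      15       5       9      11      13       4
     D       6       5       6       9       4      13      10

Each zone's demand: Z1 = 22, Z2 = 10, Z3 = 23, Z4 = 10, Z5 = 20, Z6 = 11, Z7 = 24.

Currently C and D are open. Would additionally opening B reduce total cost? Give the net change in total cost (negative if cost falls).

Current service cost with {C, D}: 706.
Adding B: each zone re-picks its cheapest; new service cost 576, saving 130.
Extra fixed cost: 100. Net change = 100 − 130 = -30.
(Totals: 1159 → 1129.)

Yes — net change −30 (cost falls by 30).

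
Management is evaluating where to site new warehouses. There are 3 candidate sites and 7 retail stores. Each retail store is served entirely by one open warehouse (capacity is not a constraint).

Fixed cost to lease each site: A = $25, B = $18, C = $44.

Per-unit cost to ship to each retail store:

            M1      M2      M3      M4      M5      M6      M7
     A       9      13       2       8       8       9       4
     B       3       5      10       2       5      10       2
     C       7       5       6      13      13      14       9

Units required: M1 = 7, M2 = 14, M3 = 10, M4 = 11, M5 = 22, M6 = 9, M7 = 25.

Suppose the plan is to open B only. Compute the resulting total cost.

Total cost: 481

Each retail store is assigned to its cheapest site among the open ones.
{B}: M1→B 3·7=21, M2→B 5·14=70, M3→B 10·10=100, M4→B 2·11=22, M5→B 5·22=110, M6→B 10·9=90, M7→B 2·25=50. Service 463; fixed 18; total 481.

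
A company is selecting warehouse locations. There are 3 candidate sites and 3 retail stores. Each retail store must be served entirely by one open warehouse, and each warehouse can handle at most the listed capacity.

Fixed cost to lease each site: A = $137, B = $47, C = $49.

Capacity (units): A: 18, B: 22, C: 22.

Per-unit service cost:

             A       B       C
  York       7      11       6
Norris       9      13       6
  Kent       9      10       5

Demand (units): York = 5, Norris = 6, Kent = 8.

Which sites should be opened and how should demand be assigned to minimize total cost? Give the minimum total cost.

Minimum total cost: 155

Open {C}: York→C 6·5=30, Norris→C 6·6=36, Kent→C 5·8=40.
Loads: C carries 19/22. Service 106; fixed 49; total 155.
Next best feasible plan costs 202.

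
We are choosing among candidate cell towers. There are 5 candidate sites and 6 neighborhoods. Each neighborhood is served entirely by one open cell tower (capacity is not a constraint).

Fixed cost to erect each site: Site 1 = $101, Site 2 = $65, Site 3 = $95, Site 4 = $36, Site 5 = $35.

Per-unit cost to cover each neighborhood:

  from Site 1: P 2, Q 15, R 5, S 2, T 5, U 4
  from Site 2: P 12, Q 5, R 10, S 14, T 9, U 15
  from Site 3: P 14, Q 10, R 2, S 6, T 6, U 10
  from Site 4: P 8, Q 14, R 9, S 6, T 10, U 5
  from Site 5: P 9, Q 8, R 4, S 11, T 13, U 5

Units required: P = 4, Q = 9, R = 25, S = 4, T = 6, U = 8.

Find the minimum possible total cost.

Minimum total cost: 386

For any fixed open set, each neighborhood goes to its cheapest open site; total = fixed + service.
{Site 1, Site 5}: P→Site 1 2·4=8, Q→Site 5 8·9=72, R→Site 5 4·25=100, S→Site 1 2·4=8, T→Site 1 5·6=30, U→Site 1 4·8=32. Service 250; fixed 136; total 386.
{Site 3, Site 5}: P→Site 5 9·4=36, Q→Site 5 8·9=72, R→Site 3 2·25=50, S→Site 3 6·4=24, T→Site 3 6·6=36, U→Site 5 5·8=40. Service 258; fixed 130; total 388.
{Site 4, Site 5}: P→Site 4 8·4=32, Q→Site 5 8·9=72, R→Site 5 4·25=100, S→Site 4 6·4=24, T→Site 4 10·6=60, U→Site 4 5·8=40. Service 328; fixed 71; total 399.
{Site 1, Site 2, Site 3, Site 4, Site 5}: service 173 + fixed 332 = 505
No other subset beats 386.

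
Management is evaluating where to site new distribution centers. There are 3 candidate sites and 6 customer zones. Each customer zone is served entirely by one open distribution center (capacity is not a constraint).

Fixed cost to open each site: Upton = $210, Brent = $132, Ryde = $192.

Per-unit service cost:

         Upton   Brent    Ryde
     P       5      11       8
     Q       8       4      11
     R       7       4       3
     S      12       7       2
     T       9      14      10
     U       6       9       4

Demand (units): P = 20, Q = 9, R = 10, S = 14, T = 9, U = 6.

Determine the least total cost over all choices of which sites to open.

For any fixed open set, each customer zone goes to its cheapest open site; total = fixed + service.
{Ryde}: P→Ryde 8·20=160, Q→Ryde 11·9=99, R→Ryde 3·10=30, S→Ryde 2·14=28, T→Ryde 10·9=90, U→Ryde 4·6=24. Service 431; fixed 192; total 623.
{Brent, Ryde}: service 368 + fixed 324 = 692
{Brent}: P→Brent 11·20=220, Q→Brent 4·9=36, R→Brent 4·10=40, S→Brent 7·14=98, T→Brent 14·9=126, U→Brent 9·6=54. Service 574; fixed 132; total 706.
{Upton, Brent, Ryde}: service 299 + fixed 534 = 833
No other subset beats 623.

Minimum total cost: 623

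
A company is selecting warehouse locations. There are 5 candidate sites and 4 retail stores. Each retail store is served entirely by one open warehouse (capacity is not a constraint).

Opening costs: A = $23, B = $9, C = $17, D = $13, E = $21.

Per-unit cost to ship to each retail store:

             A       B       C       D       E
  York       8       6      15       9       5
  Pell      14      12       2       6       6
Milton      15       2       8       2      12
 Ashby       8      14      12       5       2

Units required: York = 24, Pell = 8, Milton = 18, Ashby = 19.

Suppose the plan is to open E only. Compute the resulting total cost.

Each retail store is assigned to its cheapest site among the open ones.
{E}: York→E 5·24=120, Pell→E 6·8=48, Milton→E 12·18=216, Ashby→E 2·19=38. Service 422; fixed 21; total 443.

Total cost: 443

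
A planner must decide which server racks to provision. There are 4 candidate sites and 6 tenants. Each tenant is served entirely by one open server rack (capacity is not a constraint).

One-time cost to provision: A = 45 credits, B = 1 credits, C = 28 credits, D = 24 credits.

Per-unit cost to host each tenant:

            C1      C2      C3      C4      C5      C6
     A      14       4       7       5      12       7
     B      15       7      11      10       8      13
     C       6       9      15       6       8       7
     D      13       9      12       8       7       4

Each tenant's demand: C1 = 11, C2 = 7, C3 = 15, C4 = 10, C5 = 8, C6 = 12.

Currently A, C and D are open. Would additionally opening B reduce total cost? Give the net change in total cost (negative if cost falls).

No — net change +1 (cost rises by 1).

Current service cost with {A, C, D}: 353.
Adding B: each tenant re-picks its cheapest; new service cost 353, saving 0.
Extra fixed cost: 1. Net change = 1 − 0 = 1.
(Totals: 450 → 451.)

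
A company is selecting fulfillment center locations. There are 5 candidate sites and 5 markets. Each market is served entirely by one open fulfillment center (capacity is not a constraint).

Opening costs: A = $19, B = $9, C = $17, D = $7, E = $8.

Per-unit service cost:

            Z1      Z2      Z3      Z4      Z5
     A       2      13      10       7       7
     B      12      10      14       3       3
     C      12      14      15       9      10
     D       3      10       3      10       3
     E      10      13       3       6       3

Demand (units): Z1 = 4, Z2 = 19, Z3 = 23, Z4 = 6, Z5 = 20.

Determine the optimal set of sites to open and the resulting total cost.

Open B and D; minimum total cost 365.

For any fixed open set, each market goes to its cheapest open site; total = fixed + service.
{B, D}: Z1→D 3·4=12, Z2→B 10·19=190, Z3→D 3·23=69, Z4→B 3·6=18, Z5→B 3·20=60. Service 349; fixed 16; total 365.
{B, D, E}: service 349 + fixed 24 = 373
{A, B, D}: Z1→A 2·4=8, Z2→B 10·19=190, Z3→D 3·23=69, Z4→B 3·6=18, Z5→B 3·20=60. Service 345; fixed 35; total 380.
{A, B, C, D, E}: service 345 + fixed 60 = 405
No other subset beats 365.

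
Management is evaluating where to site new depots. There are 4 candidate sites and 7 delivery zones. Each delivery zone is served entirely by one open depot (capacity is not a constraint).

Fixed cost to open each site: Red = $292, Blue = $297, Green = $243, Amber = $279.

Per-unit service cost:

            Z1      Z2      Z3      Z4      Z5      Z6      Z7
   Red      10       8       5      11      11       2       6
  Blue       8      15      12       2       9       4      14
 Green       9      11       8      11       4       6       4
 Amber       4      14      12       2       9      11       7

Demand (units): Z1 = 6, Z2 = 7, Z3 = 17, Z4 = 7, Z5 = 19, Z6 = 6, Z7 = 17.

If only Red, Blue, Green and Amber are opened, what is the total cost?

Total cost: 1446

Each delivery zone is assigned to its cheapest site among the open ones.
{Red, Blue, Green, Amber}: Z1→Amber 4·6=24, Z2→Red 8·7=56, Z3→Red 5·17=85, Z4→Blue 2·7=14, Z5→Green 4·19=76, Z6→Red 2·6=12, Z7→Green 4·17=68. Service 335; fixed 1111; total 1446.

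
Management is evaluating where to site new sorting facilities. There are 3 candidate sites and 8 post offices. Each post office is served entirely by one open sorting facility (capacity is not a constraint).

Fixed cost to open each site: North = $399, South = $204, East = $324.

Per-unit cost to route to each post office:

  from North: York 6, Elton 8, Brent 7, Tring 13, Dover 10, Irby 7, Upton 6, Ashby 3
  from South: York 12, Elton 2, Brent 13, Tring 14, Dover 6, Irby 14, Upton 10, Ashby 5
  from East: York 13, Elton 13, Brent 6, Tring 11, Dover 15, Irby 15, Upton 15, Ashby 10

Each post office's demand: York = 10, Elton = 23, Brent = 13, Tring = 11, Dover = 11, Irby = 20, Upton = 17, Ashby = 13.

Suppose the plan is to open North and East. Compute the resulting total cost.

Total cost: 1557

Each post office is assigned to its cheapest site among the open ones.
{North, East}: York→North 6·10=60, Elton→North 8·23=184, Brent→East 6·13=78, Tring→East 11·11=121, Dover→North 10·11=110, Irby→North 7·20=140, Upton→North 6·17=102, Ashby→North 3·13=39. Service 834; fixed 723; total 1557.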